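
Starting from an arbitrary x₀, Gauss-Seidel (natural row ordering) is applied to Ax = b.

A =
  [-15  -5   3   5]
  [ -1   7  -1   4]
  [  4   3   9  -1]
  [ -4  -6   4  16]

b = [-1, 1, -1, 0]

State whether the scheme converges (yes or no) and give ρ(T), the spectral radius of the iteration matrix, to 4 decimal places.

Write A = D+L+U with D = diag(-15, 7, 9, 16).
T_GS = -(D+L)⁻¹U: row 0 first, T[0,3] = -(5)/(-15) = +0.3333; later rows by forward substitution.
  T[0,:] = [+0.0000  -0.3333  +0.2000  +0.3333]
  T[1,:] = [+0.0000  -0.0476  +0.1714  -0.5238]
  T[2,:] = [+0.0000  +0.1640  -0.1460  +0.1376]
  T[3,:] = [+0.0000  -0.1422  +0.1508  -0.1475]
moduli |λ_i(T)| = 0.5162, 0.1590, 0.0161, 0.0000.
ρ(T) = max|λ| = 0.5162; 0.5162 < 1: convergent.

yes, ρ = 0.5162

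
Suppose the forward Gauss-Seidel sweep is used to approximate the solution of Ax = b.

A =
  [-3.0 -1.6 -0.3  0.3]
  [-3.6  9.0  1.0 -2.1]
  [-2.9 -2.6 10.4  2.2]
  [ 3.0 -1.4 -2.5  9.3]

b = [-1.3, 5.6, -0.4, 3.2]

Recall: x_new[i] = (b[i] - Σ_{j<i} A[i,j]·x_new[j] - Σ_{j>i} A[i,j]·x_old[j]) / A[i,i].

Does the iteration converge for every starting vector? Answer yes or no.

yes

Let D = diag(-3, 9, 10.4, 9.3); L, U the strict triangles.
T_GS = -(D+L)⁻¹U: row 0 first, T[0,2] = -(-0.3)/(-3) = -0.1000; later rows by forward substitution.
  T[0,:] = [+0.0000, -0.5333, -0.1000, +0.1000]
  T[1,:] = [+0.0000, -0.2133, -0.1511, +0.2733]
  T[2,:] = [+0.0000, -0.2021, -0.0657, -0.1153]
  T[3,:] = [+0.0000, +0.0856, -0.0081, -0.0221]
|roots of det(T-λI)|: 0.3657, 0.1423, 0.0777, 0.0000.
ρ(T) = max|λ| = 0.3657; 0.3657 < 1 ⇒ converges.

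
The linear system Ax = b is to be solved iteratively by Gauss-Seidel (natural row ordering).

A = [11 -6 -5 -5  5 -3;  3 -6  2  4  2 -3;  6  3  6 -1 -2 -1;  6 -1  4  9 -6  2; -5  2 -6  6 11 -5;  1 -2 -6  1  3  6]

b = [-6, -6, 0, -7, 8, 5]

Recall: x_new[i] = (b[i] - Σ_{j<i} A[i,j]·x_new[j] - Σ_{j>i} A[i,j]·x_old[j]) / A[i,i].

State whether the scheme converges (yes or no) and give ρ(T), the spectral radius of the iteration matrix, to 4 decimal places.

no, ρ = 1.2258

A = D + L + U where D = diag(11, -6, 6, 9, 11, 6).
T_GS = -(D+L)⁻¹U: row 0 first, T[0,4] = -(5)/(11) = -0.4545; later rows by forward substitution.
  T[0,:] = [+0.0000  +0.5455  +0.4545  +0.4545  -0.4545  +0.2727]
  T[1,:] = [+0.0000  +0.2727  +0.5606  +0.8939  +0.1061  -0.3636]
  T[2,:] = [+0.0000  -0.6818  -0.7348  -0.7348  +0.7348  +0.0758]
  T[3,:] = [+0.0000  -0.0303  +0.0859  +0.1229  +0.6549  -0.4781]
  T[4,:] = [+0.0000  -0.1570  -0.3430  -0.4238  -0.1823  +0.9467]
  T[5,:] = [+0.0000  -0.5983  -0.4666  -0.3212  +0.8280  -0.4846]
|roots of det(T-λI)|: 1.2258, 0.6160, 0.6160, 0.2900, 0.0113, 0.0000.
spectral radius ρ = 1.2258; 1.2258 > 1 ⇒ diverges.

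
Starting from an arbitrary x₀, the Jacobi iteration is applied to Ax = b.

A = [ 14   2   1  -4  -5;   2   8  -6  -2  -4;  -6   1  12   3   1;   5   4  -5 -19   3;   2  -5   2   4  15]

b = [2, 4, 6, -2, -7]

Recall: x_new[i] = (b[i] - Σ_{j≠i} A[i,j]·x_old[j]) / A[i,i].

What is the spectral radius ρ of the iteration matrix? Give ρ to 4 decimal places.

0.8220

A = D + L + U where D = diag(14, 8, 12, -19, 15).
Jacobi: T = -D⁻¹(L+U), T[2,0] = -(-6)/(12) = +0.5000; T[2,2] = 0.
  T[0,:] = [+0.0000  -0.1429  -0.0714  +0.2857  +0.3571]
  T[1,:] = [-0.2500  +0.0000  +0.7500  +0.2500  +0.5000]
  T[2,:] = [+0.5000  -0.0833  +0.0000  -0.2500  -0.0833]
  T[3,:] = [+0.2632  +0.2105  -0.2632  +0.0000  +0.1579]
  T[4,:] = [-0.1333  +0.3333  -0.1333  -0.2667  +0.0000]
|eigenvalues of T|: 0.8220, 0.4380, 0.4380, 0.3115, 0.3115.
spectral radius ρ = 0.8220; 0.8220 < 1: convergent.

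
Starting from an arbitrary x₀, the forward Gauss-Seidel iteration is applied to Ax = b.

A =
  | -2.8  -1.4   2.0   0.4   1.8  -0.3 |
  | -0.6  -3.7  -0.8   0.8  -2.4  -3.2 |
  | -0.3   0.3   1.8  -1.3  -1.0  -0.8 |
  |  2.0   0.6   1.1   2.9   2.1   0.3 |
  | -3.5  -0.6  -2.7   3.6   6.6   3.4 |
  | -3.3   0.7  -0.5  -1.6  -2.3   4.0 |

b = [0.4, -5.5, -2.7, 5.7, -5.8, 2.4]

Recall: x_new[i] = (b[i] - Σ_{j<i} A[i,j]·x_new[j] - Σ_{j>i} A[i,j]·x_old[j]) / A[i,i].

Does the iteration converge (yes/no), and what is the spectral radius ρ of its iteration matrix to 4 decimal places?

no, ρ = 1.3557

Diagonal D = diag(-2.8, -3.7, 1.8, 2.9, 6.6, 4); L, U strict lower/upper.
GS T = -(D+L)⁻¹U: row 0 first, T[0,4] = -(1.8)/(-2.8) = +0.6429; later rows by forward substitution.
  T[0,:] = [+0.0000  -0.5000  +0.7143  +0.1429  +0.6429  -0.1071]
  T[1,:] = [+0.0000  +0.0811  -0.3320  +0.1931  -0.7529  -0.8475]
  T[2,:] = [+0.0000  -0.0968  +0.1744  +0.7139  +0.7882  +0.5678]
  T[3,:] = [+0.0000  +0.3648  -0.4901  -0.4092  -1.3107  -0.0696]
  T[4,:] = [+0.0000  -0.4964  +0.6872  +0.6086  +1.3098  -0.3788]
  T[5,:] = [+0.0000  -0.5783  +0.8683  +0.3595  +0.9895  -0.1147]
|eigenvalues of T|: 1.3557, 0.8858, 0.3859, 0.3859, 0.1344, 0.0000.
ρ(T) = max|λ| = 1.3557; 1.3557 > 1, so it fails to converge.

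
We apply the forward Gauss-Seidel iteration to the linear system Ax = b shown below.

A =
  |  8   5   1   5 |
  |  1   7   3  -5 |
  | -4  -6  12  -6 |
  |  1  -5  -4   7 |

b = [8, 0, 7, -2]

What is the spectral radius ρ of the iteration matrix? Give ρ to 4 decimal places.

Split A = D + L + U, D = diag(8, 7, 12, 7).
Gauss-Seidel: T = -(D+L)⁻¹U, row 0 first, T[0,3] = -(5)/(8) = -0.6250; later rows by forward substitution.
  T[0,:] = [+0.0000, -0.6250, -0.1250, -0.6250]
  T[1,:] = [+0.0000, +0.0893, -0.4107, +0.8036]
  T[2,:] = [+0.0000, -0.1637, -0.2470, +0.6935]
  T[3,:] = [+0.0000, +0.0595, -0.4167, +1.0595]
|eigenvalues of T|: 0.8950, 0.1496, 0.1429, 0.0000.
spectral radius ρ = 0.8950; 0.8950 < 1: convergent.

0.8950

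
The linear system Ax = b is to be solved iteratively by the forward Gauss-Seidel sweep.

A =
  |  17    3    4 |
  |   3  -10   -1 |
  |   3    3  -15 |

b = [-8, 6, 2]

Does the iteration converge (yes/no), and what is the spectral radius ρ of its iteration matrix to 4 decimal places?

yes, ρ = 0.1566

A = D + L + U where D = diag(17, -10, -15).
GS T = -(D+L)⁻¹U: row 0 first, T[0,2] = -(4)/(17) = -0.2353; later rows by forward substitution.
  T[0,:] = [+0.0000 -0.1765 -0.2353]
  T[1,:] = [+0.0000 -0.0529 -0.1706]
  T[2,:] = [+0.0000 -0.0459 -0.0812]
moduli |λ_i(T)| = 0.1566, 0.0225, 0.0000.
spectral radius ρ = 0.1566; 0.1566 < 1 ⇒ converges.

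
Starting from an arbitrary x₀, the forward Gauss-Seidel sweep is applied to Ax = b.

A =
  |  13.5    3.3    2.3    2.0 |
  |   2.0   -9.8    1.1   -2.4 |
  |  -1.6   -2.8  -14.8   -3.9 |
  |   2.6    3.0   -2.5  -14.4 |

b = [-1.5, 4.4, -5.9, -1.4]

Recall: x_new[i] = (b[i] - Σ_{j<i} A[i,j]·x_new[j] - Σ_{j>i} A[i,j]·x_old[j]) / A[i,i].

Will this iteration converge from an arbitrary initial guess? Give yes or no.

Split A = D + L + U, D = diag(13.5, -9.8, -14.8, -14.4).
T_GS = -(D+L)⁻¹U: row 0 first, T[0,2] = -(2.3)/(13.5) = -0.1704; later rows by forward substitution.
  T[0,:] = [+0.0000 -0.2444 -0.1704 -0.1481]
  T[1,:] = [+0.0000 -0.0499 +0.0775 -0.2751]
  T[2,:] = [+0.0000 +0.0359 +0.0038 -0.1954]
  T[3,:] = [+0.0000 -0.0608 -0.0153 -0.0501]
moduli |λ_i(T)| = 0.1707, 0.1323, 0.0578, 0.0000.
ρ(T) = max|λ| = 0.1707; 0.1707 < 1 ⇒ converges.

yes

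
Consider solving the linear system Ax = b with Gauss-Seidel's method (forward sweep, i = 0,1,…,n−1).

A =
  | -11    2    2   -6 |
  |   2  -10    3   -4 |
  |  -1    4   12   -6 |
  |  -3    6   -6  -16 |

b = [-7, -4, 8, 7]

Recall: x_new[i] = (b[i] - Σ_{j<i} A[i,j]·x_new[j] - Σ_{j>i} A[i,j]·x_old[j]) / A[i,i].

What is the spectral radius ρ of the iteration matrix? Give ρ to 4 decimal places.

0.5414

A = D + L + U where D = diag(-11, -10, 12, -16).
T_GS = -(D+L)⁻¹U: row 0 first, T[0,2] = -(2)/(-11) = +0.1818; later rows by forward substitution.
  T[0,:] = [+0.0000 +0.1818 +0.1818 -0.5455]
  T[1,:] = [+0.0000 +0.0364 +0.3364 -0.5091]
  T[2,:] = [+0.0000 +0.0030 -0.0970 +0.6242]
  T[3,:] = [+0.0000 -0.0216 +0.1284 -0.3227]
|roots of det(T-λI)|: 0.5414, 0.0972, 0.0972, 0.0000.
ρ(T) = max|λ| = 0.5414; 0.5414 < 1 ⇒ converges.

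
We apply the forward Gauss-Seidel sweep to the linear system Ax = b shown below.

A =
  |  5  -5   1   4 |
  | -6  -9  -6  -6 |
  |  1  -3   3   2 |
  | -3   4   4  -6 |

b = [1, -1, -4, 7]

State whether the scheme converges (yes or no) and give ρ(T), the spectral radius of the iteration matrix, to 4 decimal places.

Split A = D + L + U, D = diag(5, -9, 3, -6).
GS T = -(D+L)⁻¹U: row 0 first, T[0,1] = -(-5)/(5) = +1.0000; later rows by forward substitution.
  T[0,:] = [+0.0000  +1.0000  -0.2000  -0.8000]
  T[1,:] = [+0.0000  -0.6667  -0.5333  -0.1333]
  T[2,:] = [+0.0000  -1.0000  -0.4667  -0.5333]
  T[3,:] = [+0.0000  -1.6111  -0.5667  -0.0444]
moduli |λ_i(T)| = 1.6700, 0.3648, 0.3648, 0.0000.
spectral radius ρ = 1.6700; 1.6700 > 1, so it fails to converge.

no, ρ = 1.6700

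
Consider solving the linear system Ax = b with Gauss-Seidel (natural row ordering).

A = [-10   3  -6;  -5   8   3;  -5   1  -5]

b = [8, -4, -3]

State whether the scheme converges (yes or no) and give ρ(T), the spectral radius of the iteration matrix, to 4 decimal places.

yes, ρ = 0.7815

A = D + L + U where D = diag(-10, 8, -5).
GS T = -(D+L)⁻¹U: row 0 first, T[0,1] = -(3)/(-10) = +0.3000; later rows by forward substitution.
  T[0,:] = [+0.0000  +0.3000  -0.6000]
  T[1,:] = [+0.0000  +0.1875  -0.7500]
  T[2,:] = [+0.0000  -0.2625  +0.4500]
|λ(T)| sorted: 0.7815, 0.1440, 0.0000.
spectral radius ρ = 0.7815; 0.7815 < 1 ⇒ converges.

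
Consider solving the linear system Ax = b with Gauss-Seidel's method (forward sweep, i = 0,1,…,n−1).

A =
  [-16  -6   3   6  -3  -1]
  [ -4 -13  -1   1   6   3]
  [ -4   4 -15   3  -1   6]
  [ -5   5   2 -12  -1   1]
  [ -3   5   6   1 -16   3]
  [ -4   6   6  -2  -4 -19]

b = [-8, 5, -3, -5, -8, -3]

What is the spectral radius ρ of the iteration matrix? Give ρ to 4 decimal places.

0.5250

Write A = D+L+U with D = diag(-16, -13, -15, -12, -16, -19).
Gauss-Seidel: T = -(D+L)⁻¹U, row 0 first, T[0,5] = -(-1)/(-16) = -0.0625; later rows by forward substitution.
  T[0,:] = [+0.0000 -0.3750 +0.1875 +0.3750 -0.1875 -0.0625]
  T[1,:] = [+0.0000 +0.1154 -0.1346 -0.0385 +0.5192 +0.2500]
  T[2,:] = [+0.0000 +0.1308 -0.0859 +0.0897 +0.1218 +0.4833]
  T[3,:] = [+0.0000 +0.2261 -0.1485 -0.1573 +0.2314 +0.2941]
  T[4,:] = [+0.0000 +0.1695 -0.1187 -0.0585 +0.2576 +0.4770]
  T[5,:] = [+0.0000 +0.0972 -0.0685 -0.0339 +0.1633 +0.1134]
moduli |λ_i(T)| = 0.5250, 0.1165, 0.1165, 0.0930, 0.0286, 0.0000.
ρ(T) = max|λ| = 0.5250; 0.5250 < 1: convergent.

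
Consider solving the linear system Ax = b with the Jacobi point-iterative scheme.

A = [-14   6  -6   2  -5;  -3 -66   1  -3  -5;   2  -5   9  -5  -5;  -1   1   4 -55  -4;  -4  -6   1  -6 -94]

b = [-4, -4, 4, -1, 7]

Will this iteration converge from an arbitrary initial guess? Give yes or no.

A = D + L + U where D = diag(-14, -66, 9, -55, -94).
T_J = -D⁻¹(L+U): T[0,4] = -(-5)/(-14) = -0.3571; T[0,0] = 0.
  T[0,:] = [+0.0000  +0.4286  -0.4286  +0.1429  -0.3571]
  T[1,:] = [-0.0455  +0.0000  +0.0152  -0.0455  -0.0758]
  T[2,:] = [-0.2222  +0.5556  +0.0000  +0.5556  +0.5556]
  T[3,:] = [-0.0182  +0.0182  +0.0727  +0.0000  -0.0727]
  T[4,:] = [-0.0426  -0.0638  +0.0106  -0.0638  +0.0000]
moduli |λ_i(T)| = 0.4154, 0.2821, 0.2821, 0.1047, 0.0081.
ρ = 0.4154; 0.4154 < 1: convergent.

yes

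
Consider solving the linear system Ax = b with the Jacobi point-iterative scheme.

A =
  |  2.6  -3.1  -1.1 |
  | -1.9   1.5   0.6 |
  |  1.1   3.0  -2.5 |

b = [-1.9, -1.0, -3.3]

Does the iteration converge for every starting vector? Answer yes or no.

no

A = D + L + U where D = diag(2.6, 1.5, -2.5).
Jacobi: T = -D⁻¹(L+U), T[0,1] = -(-3.1)/(2.6) = +1.1923; T[0,0] = 0.
  T[0,:] = [+0.0000, +1.1923, +0.4231]
  T[1,:] = [+1.2667, +0.0000, -0.4000]
  T[2,:] = [+0.4400, +1.2000, +0.0000]
|roots of det(T-λI)|: 1.2502, 0.8353, 0.4148.
ρ(T) = max|λ| = 1.2502; 1.2502 > 1: divergent.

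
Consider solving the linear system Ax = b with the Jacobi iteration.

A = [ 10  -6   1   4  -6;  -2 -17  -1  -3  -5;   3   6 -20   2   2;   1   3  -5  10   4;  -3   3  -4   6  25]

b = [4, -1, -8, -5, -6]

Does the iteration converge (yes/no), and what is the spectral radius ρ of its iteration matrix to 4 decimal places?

A = D + L + U where D = diag(10, -17, -20, 10, 25).
T_J = -D⁻¹(L+U): T[0,4] = -(-6)/(10) = +0.6000; T[0,0] = 0.
  T[0,:] = [+0.0000 +0.6000 -0.1000 -0.4000 +0.6000]
  T[1,:] = [-0.1176 +0.0000 -0.0588 -0.1765 -0.2941]
  T[2,:] = [+0.1500 +0.3000 +0.0000 +0.1000 +0.1000]
  T[3,:] = [-0.1000 -0.3000 +0.5000 +0.0000 -0.4000]
  T[4,:] = [+0.1200 -0.1200 +0.1600 -0.2400 +0.0000]
|eigenvalues of T|: 0.5832, 0.4109, 0.3838, 0.3838, 0.2939.
spectral radius ρ = 0.5832; 0.5832 < 1: convergent.

yes, ρ = 0.5832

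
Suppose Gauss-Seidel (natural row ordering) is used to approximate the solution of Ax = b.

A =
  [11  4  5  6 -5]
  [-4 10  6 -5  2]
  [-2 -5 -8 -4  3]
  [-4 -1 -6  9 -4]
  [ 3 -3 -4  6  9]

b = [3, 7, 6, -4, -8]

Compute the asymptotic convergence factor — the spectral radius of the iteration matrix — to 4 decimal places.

1.1721

Let D = diag(11, 10, -8, 9, 9); L, U the strict triangles.
T_GS = -(D+L)⁻¹U: row 0 first, T[0,2] = -(5)/(11) = -0.4545; later rows by forward substitution.
  T[0,:] = [+0.0000  -0.3636  -0.4545  -0.5455  +0.4545]
  T[1,:] = [+0.0000  -0.1455  -0.7818  +0.2818  -0.0182]
  T[2,:] = [+0.0000  +0.1818  +0.6023  -0.5398  +0.2727]
  T[3,:] = [+0.0000  -0.0566  +0.1126  -0.5710  +0.8263]
  T[4,:] = [+0.0000  +0.1912  +0.0835  +0.4165  -0.5872]
eigenvalue magnitudes: 1.1721, 0.2693, 0.2693, 0.1902, 0.0000.
spectral radius ρ = 1.1721; 1.1721 > 1: divergent.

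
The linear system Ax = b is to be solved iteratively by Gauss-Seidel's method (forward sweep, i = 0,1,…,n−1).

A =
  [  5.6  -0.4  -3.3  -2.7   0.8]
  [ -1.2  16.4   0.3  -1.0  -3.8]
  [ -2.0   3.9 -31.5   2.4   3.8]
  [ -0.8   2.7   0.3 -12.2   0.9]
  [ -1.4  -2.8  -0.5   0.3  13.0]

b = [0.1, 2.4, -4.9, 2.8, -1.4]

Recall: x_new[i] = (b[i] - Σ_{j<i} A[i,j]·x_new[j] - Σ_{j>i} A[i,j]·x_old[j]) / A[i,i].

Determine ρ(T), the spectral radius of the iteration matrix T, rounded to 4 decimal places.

0.1596

A = D + L + U where D = diag(5.6, 16.4, -31.5, -12.2, 13).
GS T = -(D+L)⁻¹U: row 0 first, T[0,2] = -(-3.3)/(5.6) = +0.5893; later rows by forward substitution.
  T[0,:] = [+0.0000  +0.0714  +0.5893  +0.4821  -0.1429]
  T[1,:] = [+0.0000  +0.0052  +0.0248  +0.0963  +0.2213]
  T[2,:] = [+0.0000  -0.0039  -0.0343  +0.0575  +0.1571]
  T[3,:] = [+0.0000  -0.0036  -0.0340  -0.0089  +0.1360]
  T[4,:] = [+0.0000  +0.0088  +0.0683  +0.0751  +0.0352]
|λ(T)| sorted: 0.1596, 0.1297, 0.0339, 0.0011, 0.0000.
spectral radius ρ = 0.1596; 0.1596 < 1: convergent.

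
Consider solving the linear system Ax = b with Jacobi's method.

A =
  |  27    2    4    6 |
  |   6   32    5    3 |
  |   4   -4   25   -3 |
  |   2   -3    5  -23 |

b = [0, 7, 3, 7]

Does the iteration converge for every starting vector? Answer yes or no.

Split A = D + L + U, D = diag(27, 32, 25, -23).
Jacobi T = -D⁻¹(L+U): T[3,1] = -(-3)/(-23) = -0.1304; T[3,3] = 0.
  T[0,:] = [+0.0000 -0.0741 -0.1481 -0.2222]
  T[1,:] = [-0.1875 +0.0000 -0.1562 -0.0938]
  T[2,:] = [-0.1600 +0.1600 +0.0000 +0.1200]
  T[3,:] = [+0.0870 -0.1304 +0.2174 +0.0000]
eigenvalue magnitudes: 0.2380, 0.1854, 0.1238, 0.1238.
spectral radius ρ = 0.2380; 0.2380 < 1, so it converges for any x₀.

yes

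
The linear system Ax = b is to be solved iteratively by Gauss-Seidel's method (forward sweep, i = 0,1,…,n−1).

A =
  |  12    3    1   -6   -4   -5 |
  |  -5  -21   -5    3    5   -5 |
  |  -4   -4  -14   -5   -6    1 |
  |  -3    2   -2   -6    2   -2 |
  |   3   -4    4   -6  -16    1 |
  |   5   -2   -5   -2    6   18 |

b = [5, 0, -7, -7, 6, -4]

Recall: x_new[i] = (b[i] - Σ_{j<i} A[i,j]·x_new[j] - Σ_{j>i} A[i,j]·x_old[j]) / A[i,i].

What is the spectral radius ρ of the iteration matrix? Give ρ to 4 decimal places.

0.6672

Diagonal D = diag(12, -21, -14, -6, -16, 18); L, U strict lower/upper.
Gauss-Seidel: T = -(D+L)⁻¹U, row 0 first, T[0,1] = -(3)/(12) = -0.2500; later rows by forward substitution.
  T[0,:] = [+0.0000  -0.2500  -0.0833  +0.5000  +0.3333  +0.4167]
  T[1,:] = [+0.0000  +0.0595  -0.2183  +0.0238  +0.1587  -0.3373]
  T[2,:] = [+0.0000  +0.0544  +0.0862  -0.5068  -0.5692  +0.0488]
  T[3,:] = [+0.0000  +0.1267  -0.0598  -0.0731  +0.4093  -0.6704]
  T[4,:] = [+0.0000  -0.0957  +0.0829  -0.0115  -0.2730  +0.4885]
  T[5,:] = [+0.0000  +0.1371  -0.0114  -0.2813  -0.0966  -0.3770]
|eigenvalues of T|: 0.6672, 0.2684, 0.2684, 0.0863, 0.0297, 0.0000.
spectral radius ρ = 0.6672; 0.6672 < 1 ⇒ converges.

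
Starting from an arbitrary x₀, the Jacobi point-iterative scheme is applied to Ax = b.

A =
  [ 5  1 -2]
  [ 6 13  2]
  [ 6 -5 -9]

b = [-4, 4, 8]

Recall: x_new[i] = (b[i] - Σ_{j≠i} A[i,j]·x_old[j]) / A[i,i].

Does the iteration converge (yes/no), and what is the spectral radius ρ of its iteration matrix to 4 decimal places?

yes, ρ = 0.7765

Diagonal D = diag(5, 13, -9); L, U strict lower/upper.
Jacobi T = -D⁻¹(L+U): T[2,0] = -(6)/(-9) = +0.6667; T[2,2] = 0.
  T[0,:] = [+0.0000, -0.2000, +0.4000]
  T[1,:] = [-0.4615, +0.0000, -0.1538]
  T[2,:] = [+0.6667, -0.5556, +0.0000]
|λ(T)| sorted: 0.7765, 0.3981, 0.3981.
ρ(T) = max|λ| = 0.7765; 0.7765 < 1 ⇒ converges.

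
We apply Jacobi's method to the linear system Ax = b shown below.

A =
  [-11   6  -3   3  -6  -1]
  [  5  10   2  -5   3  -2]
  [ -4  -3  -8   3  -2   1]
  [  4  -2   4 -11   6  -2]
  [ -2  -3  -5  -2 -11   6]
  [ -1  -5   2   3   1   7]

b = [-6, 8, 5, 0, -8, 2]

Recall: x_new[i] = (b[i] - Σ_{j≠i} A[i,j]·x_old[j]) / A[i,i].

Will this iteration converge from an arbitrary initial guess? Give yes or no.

Split A = D + L + U, D = diag(-11, 10, -8, -11, -11, 7).
Jacobi T = -D⁻¹(L+U): T[0,4] = -(-6)/(-11) = -0.5455; T[0,0] = 0.
  T[0,:] = [+0.0000, +0.5455, -0.2727, +0.2727, -0.5455, -0.0909]
  T[1,:] = [-0.5000, +0.0000, -0.2000, +0.5000, -0.3000, +0.2000]
  T[2,:] = [-0.5000, -0.3750, +0.0000, +0.3750, -0.2500, +0.1250]
  T[3,:] = [+0.3636, -0.1818, +0.3636, +0.0000, +0.5455, -0.1818]
  T[4,:] = [-0.1818, -0.2727, -0.4545, -0.1818, +0.0000, +0.5455]
  T[5,:] = [+0.1429, +0.7143, -0.2857, -0.4286, -0.1429, +0.0000]
|λ(T)| sorted: 1.1249, 0.6974, 0.6974, 0.3409, 0.2718, 0.0005.
spectral radius ρ = 1.1249; 1.1249 > 1: divergent.

no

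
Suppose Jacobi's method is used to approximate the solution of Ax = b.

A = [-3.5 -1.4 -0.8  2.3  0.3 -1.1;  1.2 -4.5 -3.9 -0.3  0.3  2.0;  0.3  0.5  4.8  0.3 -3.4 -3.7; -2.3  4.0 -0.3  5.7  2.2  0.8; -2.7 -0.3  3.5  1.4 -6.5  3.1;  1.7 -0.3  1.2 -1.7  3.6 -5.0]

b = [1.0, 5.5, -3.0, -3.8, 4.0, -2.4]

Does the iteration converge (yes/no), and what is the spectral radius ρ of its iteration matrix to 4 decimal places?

no, ρ = 1.1775

Write A = D+L+U with D = diag(-3.5, -4.5, 4.8, 5.7, -6.5, -5).
T_J = -D⁻¹(L+U): T[0,3] = -(2.3)/(-3.5) = +0.6571; T[0,0] = 0.
  T[0,:] = [+0.0000 -0.4000 -0.2286 +0.6571 +0.0857 -0.3143]
  T[1,:] = [+0.2667 +0.0000 -0.8667 -0.0667 +0.0667 +0.4444]
  T[2,:] = [-0.0625 -0.1042 +0.0000 -0.0625 +0.7083 +0.7708]
  T[3,:] = [+0.4035 -0.7018 +0.0526 +0.0000 -0.3860 -0.1404]
  T[4,:] = [-0.4154 -0.0462 +0.5385 +0.2154 +0.0000 +0.4769]
  T[5,:] = [+0.3400 -0.0600 +0.2400 -0.3400 +0.7200 +0.0000]
|λ(T)| sorted: 1.1775, 0.7807, 0.7807, 0.4926, 0.3733, 0.3733.
ρ = 1.1775; 1.1775 > 1: divergent.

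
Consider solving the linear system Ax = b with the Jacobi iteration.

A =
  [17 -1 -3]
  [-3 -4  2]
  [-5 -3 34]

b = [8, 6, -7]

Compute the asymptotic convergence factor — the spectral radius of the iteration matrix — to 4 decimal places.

0.2383

A = D + L + U where D = diag(17, -4, 34).
Jacobi: T = -D⁻¹(L+U), T[1,0] = -(-3)/(-4) = -0.7500; T[1,1] = 0.
  T[0,:] = [+0.0000  +0.0588  +0.1765]
  T[1,:] = [-0.7500  +0.0000  +0.5000]
  T[2,:] = [+0.1471  +0.0882  +0.0000]
|roots of det(T-λI)|: 0.2383, 0.1756, 0.1756.
ρ = 0.2383; 0.2383 < 1: convergent.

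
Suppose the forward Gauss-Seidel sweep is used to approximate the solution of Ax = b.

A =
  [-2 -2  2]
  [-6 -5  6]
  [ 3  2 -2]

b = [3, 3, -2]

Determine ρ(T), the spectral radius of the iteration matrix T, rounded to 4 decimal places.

Write A = D+L+U with D = diag(-2, -5, -2).
GS T = -(D+L)⁻¹U: row 0 first, T[0,2] = -(2)/(-2) = +1.0000; later rows by forward substitution.
  T[0,:] = [+0.0000 -1.0000 +1.0000]
  T[1,:] = [+0.0000 +1.2000 -0.0000]
  T[2,:] = [+0.0000 -0.3000 +1.5000]
eigenvalue magnitudes: 1.5000, 1.2000, 0.0000.
ρ = 1.5000; 1.5000 > 1: divergent.

1.5000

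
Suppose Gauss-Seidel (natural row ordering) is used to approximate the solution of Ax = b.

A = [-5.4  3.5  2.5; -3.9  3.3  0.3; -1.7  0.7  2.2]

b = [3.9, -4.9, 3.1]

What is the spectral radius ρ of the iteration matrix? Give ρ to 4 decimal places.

Write A = D+L+U with D = diag(-5.4, 3.3, 2.2).
T_GS = -(D+L)⁻¹U: row 0 first, T[0,1] = -(3.5)/(-5.4) = +0.6481; later rows by forward substitution.
  T[0,:] = [+0.0000  +0.6481  +0.4630]
  T[1,:] = [+0.0000  +0.7660  +0.4562]
  T[2,:] = [+0.0000  +0.2571  +0.2126]
eigenvalue magnitudes: 0.9296, 0.0490, 0.0000.
ρ(T) = max|λ| = 0.9296; 0.9296 < 1, so it converges for any x₀.

0.9296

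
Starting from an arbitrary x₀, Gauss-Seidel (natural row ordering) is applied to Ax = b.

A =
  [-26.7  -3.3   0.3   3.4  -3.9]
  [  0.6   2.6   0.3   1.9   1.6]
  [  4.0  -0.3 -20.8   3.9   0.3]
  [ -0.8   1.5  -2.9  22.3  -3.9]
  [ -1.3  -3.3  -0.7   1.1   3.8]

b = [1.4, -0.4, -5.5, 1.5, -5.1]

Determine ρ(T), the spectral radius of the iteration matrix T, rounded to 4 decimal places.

Let D = diag(-26.7, 2.6, -20.8, 22.3, 3.8); L, U the strict triangles.
T_GS = -(D+L)⁻¹U: row 0 first, T[0,3] = -(3.4)/(-26.7) = +0.1273; later rows by forward substitution.
  T[0,:] = [+0.0000, -0.1236, +0.0112, +0.1273, -0.1461]
  T[1,:] = [+0.0000, +0.0285, -0.1180, -0.7602, -0.5817]
  T[2,:] = [+0.0000, -0.0242, +0.0039, +0.2230, -0.0053]
  T[3,:] = [+0.0000, -0.0095, +0.0088, +0.0847, +0.2081]
  T[4,:] = [+0.0000, -0.0192, -0.1005, -0.6000, -0.6163]
eigenvalue magnitudes: 0.4095, 0.1004, 0.0679, 0.0573, 0.0000.
ρ(T) = max|λ| = 0.4095; 0.4095 < 1 ⇒ converges.

0.4095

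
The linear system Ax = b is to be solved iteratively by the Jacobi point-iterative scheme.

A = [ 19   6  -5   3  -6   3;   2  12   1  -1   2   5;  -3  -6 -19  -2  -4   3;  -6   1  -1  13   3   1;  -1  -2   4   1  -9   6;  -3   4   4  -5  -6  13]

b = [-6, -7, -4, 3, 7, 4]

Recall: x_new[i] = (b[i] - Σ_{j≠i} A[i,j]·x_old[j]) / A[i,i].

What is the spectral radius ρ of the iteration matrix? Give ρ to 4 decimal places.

A = D + L + U where D = diag(19, 12, -19, 13, -9, 13).
Jacobi T = -D⁻¹(L+U): T[2,3] = -(-2)/(-19) = -0.1053; T[2,2] = 0.
  T[0,:] = [+0.0000, -0.3158, +0.2632, -0.1579, +0.3158, -0.1579]
  T[1,:] = [-0.1667, +0.0000, -0.0833, +0.0833, -0.1667, -0.4167]
  T[2,:] = [-0.1579, -0.3158, +0.0000, -0.1053, -0.2105, +0.1579]
  T[3,:] = [+0.4615, -0.0769, +0.0769, +0.0000, -0.2308, -0.0769]
  T[4,:] = [-0.1111, -0.2222, +0.4444, +0.1111, +0.0000, +0.6667]
  T[5,:] = [+0.2308, -0.3077, -0.3077, +0.3846, +0.4615, +0.0000]
|roots of det(T-λI)|: 0.8281, 0.6059, 0.4854, 0.4854, 0.4377, 0.4377.
ρ = 0.8281; 0.8281 < 1, so it converges for any x₀.

0.8281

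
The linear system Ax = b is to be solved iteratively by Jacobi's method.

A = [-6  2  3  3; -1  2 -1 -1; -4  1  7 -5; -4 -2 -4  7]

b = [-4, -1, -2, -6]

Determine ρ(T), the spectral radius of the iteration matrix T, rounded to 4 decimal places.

Let D = diag(-6, 2, 7, 7); L, U the strict triangles.
T_J = -D⁻¹(L+U): T[3,0] = -(-4)/(7) = +0.5714; T[3,3] = 0.
  T[0,:] = [+0.0000  +0.3333  +0.5000  +0.5000]
  T[1,:] = [+0.5000  +0.0000  +0.5000  +0.5000]
  T[2,:] = [+0.5714  -0.1429  +0.0000  +0.7143]
  T[3,:] = [+0.5714  +0.2857  +0.5714  +0.0000]
|eigenvalues of T|: 1.3265, 0.6134, 0.5070, 0.2061.
ρ = 1.3265; 1.3265 > 1 ⇒ diverges.

1.3265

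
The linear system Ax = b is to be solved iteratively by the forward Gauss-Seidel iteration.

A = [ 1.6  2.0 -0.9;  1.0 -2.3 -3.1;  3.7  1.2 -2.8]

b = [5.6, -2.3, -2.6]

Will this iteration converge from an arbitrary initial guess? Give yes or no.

Let D = diag(1.6, -2.3, -2.8); L, U the strict triangles.
T_GS = -(D+L)⁻¹U: row 0 first, T[0,1] = -(2)/(1.6) = -1.2500; later rows by forward substitution.
  T[0,:] = [+0.0000, -1.2500, +0.5625]
  T[1,:] = [+0.0000, -0.5435, -1.1033]
  T[2,:] = [+0.0000, -1.8847, +0.2705]
|eigenvalues of T|: 1.6348, 1.3618, 0.0000.
ρ = 1.6348; 1.6348 > 1 ⇒ diverges.

no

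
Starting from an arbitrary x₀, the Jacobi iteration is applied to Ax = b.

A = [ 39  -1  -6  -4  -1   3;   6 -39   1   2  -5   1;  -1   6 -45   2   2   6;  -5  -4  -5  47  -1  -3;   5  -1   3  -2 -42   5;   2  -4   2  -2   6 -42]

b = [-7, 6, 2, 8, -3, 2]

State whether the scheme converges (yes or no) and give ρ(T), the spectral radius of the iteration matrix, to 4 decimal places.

Diagonal D = diag(39, -39, -45, 47, -42, -42); L, U strict lower/upper.
T_J = -D⁻¹(L+U): T[1,2] = -(1)/(-39) = +0.0256; T[1,1] = 0.
  T[0,:] = [+0.0000, +0.0256, +0.1538, +0.1026, +0.0256, -0.0769]
  T[1,:] = [+0.1538, +0.0000, +0.0256, +0.0513, -0.1282, +0.0256]
  T[2,:] = [-0.0222, +0.1333, +0.0000, +0.0444, +0.0444, +0.1333]
  T[3,:] = [+0.1064, +0.0851, +0.1064, +0.0000, +0.0213, +0.0638]
  T[4,:] = [+0.1190, -0.0238, +0.0714, -0.0476, +0.0000, +0.1190]
  T[5,:] = [+0.0476, -0.0952, +0.0476, -0.0476, +0.1429, +0.0000]
moduli |λ_i(T)| = 0.2359, 0.1798, 0.1798, 0.1665, 0.0782, 0.0782.
ρ(T) = max|λ| = 0.2359; 0.2359 < 1: convergent.

yes, ρ = 0.2359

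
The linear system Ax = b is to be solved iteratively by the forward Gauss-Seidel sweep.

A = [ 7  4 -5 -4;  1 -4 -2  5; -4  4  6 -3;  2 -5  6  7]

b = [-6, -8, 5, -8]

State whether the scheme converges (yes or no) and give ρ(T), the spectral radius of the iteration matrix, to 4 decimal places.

Write A = D+L+U with D = diag(7, -4, 6, 7).
T_GS = -(D+L)⁻¹U: row 0 first, T[0,2] = -(-5)/(7) = +0.7143; later rows by forward substitution.
  T[0,:] = [+0.0000 -0.5714 +0.7143 +0.5714]
  T[1,:] = [+0.0000 -0.1429 -0.3214 +1.3929]
  T[2,:] = [+0.0000 -0.2857 +0.6905 -0.0476]
  T[3,:] = [+0.0000 +0.3061 -1.0255 +0.8724]
|λ(T)| sorted: 1.5257, 0.2247, 0.1191, 0.0000.
ρ(T) = max|λ| = 1.5257; 1.5257 > 1, so it fails to converge.

no, ρ = 1.5257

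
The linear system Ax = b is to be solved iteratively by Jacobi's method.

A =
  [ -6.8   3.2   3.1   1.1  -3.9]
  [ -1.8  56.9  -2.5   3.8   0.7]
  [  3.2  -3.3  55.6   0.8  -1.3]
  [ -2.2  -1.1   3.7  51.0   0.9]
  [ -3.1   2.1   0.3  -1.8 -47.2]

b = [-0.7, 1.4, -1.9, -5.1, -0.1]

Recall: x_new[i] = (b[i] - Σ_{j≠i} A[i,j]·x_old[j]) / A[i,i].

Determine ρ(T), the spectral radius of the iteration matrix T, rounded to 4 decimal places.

Let D = diag(-6.8, 56.9, 55.6, 51, -47.2); L, U the strict triangles.
Jacobi: T = -D⁻¹(L+U), T[4,1] = -(2.1)/(-47.2) = +0.0445; T[4,4] = 0.
  T[0,:] = [+0.0000 +0.4706 +0.4559 +0.1618 -0.5735]
  T[1,:] = [+0.0316 +0.0000 +0.0439 -0.0668 -0.0123]
  T[2,:] = [-0.0576 +0.0594 +0.0000 -0.0144 +0.0234]
  T[3,:] = [+0.0431 +0.0216 -0.0725 +0.0000 -0.0176]
  T[4,:] = [-0.0657 +0.0445 +0.0064 -0.0381 +0.0000]
eigenvalue magnitudes: 0.1878, 0.1420, 0.1420, 0.0653, 0.0653.
spectral radius ρ = 0.1878; 0.1878 < 1, so it converges for any x₀.

0.1878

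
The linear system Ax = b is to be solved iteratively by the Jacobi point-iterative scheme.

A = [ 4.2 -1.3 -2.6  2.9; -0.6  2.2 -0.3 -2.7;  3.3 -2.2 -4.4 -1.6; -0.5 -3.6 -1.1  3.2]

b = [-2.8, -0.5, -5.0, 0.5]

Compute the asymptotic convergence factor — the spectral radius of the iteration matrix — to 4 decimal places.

Write A = D+L+U with D = diag(4.2, 2.2, -4.4, 3.2).
Jacobi T = -D⁻¹(L+U): T[1,2] = -(-0.3)/(2.2) = +0.1364; T[1,1] = 0.
  T[0,:] = [+0.0000  +0.3095  +0.6190  -0.6905]
  T[1,:] = [+0.2727  +0.0000  +0.1364  +1.2273]
  T[2,:] = [+0.7500  -0.5000  +0.0000  -0.3636]
  T[3,:] = [+0.1562  +1.1250  +0.3438  +0.0000]
|roots of det(T-λI)|: 1.3171, 1.0268, 1.0268, 0.5169.
spectral radius ρ = 1.3171; 1.3171 > 1, so it fails to converge.

1.3171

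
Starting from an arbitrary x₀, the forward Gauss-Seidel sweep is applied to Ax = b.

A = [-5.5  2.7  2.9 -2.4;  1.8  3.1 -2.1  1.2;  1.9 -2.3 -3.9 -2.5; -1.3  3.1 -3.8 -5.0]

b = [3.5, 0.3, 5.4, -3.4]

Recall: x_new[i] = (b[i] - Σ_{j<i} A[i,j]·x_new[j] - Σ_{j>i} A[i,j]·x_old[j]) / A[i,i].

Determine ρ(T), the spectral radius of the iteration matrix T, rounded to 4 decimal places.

0.8546

Diagonal D = diag(-5.5, 3.1, -3.9, -5); L, U strict lower/upper.
GS T = -(D+L)⁻¹U: row 0 first, T[0,2] = -(2.9)/(-5.5) = +0.5273; later rows by forward substitution.
  T[0,:] = [+0.0000  +0.4909  +0.5273  -0.4364]
  T[1,:] = [+0.0000  -0.2850  +0.3713  -0.1337]
  T[2,:] = [+0.0000  +0.4073  +0.0379  -0.7747]
  T[3,:] = [+0.0000  -0.6139  +0.0643  +0.6194]
|λ(T)| sorted: 0.8546, 0.2547, 0.2547, 0.0000.
ρ(T) = max|λ| = 0.8546; 0.8546 < 1 ⇒ converges.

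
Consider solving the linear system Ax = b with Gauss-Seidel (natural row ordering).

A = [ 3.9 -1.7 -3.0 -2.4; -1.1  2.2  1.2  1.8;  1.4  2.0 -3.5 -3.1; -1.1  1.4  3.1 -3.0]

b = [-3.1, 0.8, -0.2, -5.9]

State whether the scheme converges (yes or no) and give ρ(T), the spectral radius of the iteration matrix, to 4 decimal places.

Write A = D+L+U with D = diag(3.9, 2.2, -3.5, -3).
GS T = -(D+L)⁻¹U: row 0 first, T[0,3] = -(-2.4)/(3.9) = +0.6154; later rows by forward substitution.
  T[0,:] = [+0.0000  +0.4359  +0.7692  +0.6154]
  T[1,:] = [+0.0000  +0.2179  -0.1608  -0.5105]
  T[2,:] = [+0.0000  +0.2989  +0.2158  -0.9313]
  T[3,:] = [+0.0000  +0.2507  -0.1341  -1.4262]
moduli |λ_i(T)| = 1.4027, 0.2346, 0.2346, 0.0000.
ρ(T) = max|λ| = 1.4027; 1.4027 > 1 ⇒ diverges.

no, ρ = 1.4027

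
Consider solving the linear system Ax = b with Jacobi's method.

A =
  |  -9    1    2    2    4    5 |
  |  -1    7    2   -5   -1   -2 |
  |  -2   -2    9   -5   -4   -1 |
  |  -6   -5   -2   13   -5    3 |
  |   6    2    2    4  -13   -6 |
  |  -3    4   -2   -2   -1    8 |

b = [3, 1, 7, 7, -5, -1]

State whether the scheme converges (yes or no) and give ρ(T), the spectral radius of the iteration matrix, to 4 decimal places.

no, ρ = 1.1211

Let D = diag(-9, 7, 9, 13, -13, 8); L, U the strict triangles.
Jacobi T = -D⁻¹(L+U): T[0,5] = -(5)/(-9) = +0.5556; T[0,0] = 0.
  T[0,:] = [+0.0000  +0.1111  +0.2222  +0.2222  +0.4444  +0.5556]
  T[1,:] = [+0.1429  +0.0000  -0.2857  +0.7143  +0.1429  +0.2857]
  T[2,:] = [+0.2222  +0.2222  +0.0000  +0.5556  +0.4444  +0.1111]
  T[3,:] = [+0.4615  +0.3846  +0.1538  +0.0000  +0.3846  -0.2308]
  T[4,:] = [+0.4615  +0.1538  +0.1538  +0.3077  +0.0000  -0.4615]
  T[5,:] = [+0.3750  -0.5000  +0.2500  +0.2500  +0.1250  +0.0000]
|roots of det(T-λI)|: 1.1211, 0.6728, 0.6728, 0.3200, 0.3200, 0.2278.
ρ = 1.1211; 1.1211 > 1: divergent.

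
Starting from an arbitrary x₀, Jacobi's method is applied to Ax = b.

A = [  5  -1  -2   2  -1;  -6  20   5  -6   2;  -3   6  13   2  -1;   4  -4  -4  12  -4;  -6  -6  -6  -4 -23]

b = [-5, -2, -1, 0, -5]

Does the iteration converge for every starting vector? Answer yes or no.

yes

A = D + L + U where D = diag(5, 20, 13, 12, -23).
T_J = -D⁻¹(L+U): T[2,3] = -(2)/(13) = -0.1538; T[2,2] = 0.
  T[0,:] = [+0.0000  +0.2000  +0.4000  -0.4000  +0.2000]
  T[1,:] = [+0.3000  +0.0000  -0.2500  +0.3000  -0.1000]
  T[2,:] = [+0.2308  -0.4615  +0.0000  -0.1538  +0.0769]
  T[3,:] = [-0.3333  +0.3333  +0.3333  +0.0000  +0.3333]
  T[4,:] = [-0.2609  -0.2609  -0.2609  -0.1739  +0.0000]
moduli |λ_i(T)| = 0.8206, 0.4505, 0.3561, 0.3561, 0.1845.
ρ = 0.8206; 0.8206 < 1 ⇒ converges.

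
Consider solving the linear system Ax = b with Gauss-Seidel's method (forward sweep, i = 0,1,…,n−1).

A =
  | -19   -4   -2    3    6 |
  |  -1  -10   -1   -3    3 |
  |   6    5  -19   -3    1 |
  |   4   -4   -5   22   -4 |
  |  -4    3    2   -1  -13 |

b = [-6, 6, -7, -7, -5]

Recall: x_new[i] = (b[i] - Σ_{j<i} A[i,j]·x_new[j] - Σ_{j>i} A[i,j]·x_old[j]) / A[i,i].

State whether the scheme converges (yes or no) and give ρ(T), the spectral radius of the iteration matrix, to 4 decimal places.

Diagonal D = diag(-19, -10, -19, 22, -13); L, U strict lower/upper.
GS T = -(D+L)⁻¹U: row 0 first, T[0,2] = -(-2)/(-19) = -0.1053; later rows by forward substitution.
  T[0,:] = [+0.0000 -0.2105 -0.1053 +0.1579 +0.3158]
  T[1,:] = [+0.0000 +0.0211 -0.0895 -0.3158 +0.2684]
  T[2,:] = [+0.0000 -0.0609 -0.0568 -0.1911 +0.2230]
  T[3,:] = [+0.0000 +0.0283 -0.0100 -0.1296 +0.2239]
  T[4,:] = [+0.0000 +0.0581 +0.0038 -0.1409 -0.0181]
eigenvalue magnitudes: 0.1931, 0.1612, 0.1612, 0.0371, 0.0000.
spectral radius ρ = 0.1931; 0.1931 < 1: convergent.

yes, ρ = 0.1931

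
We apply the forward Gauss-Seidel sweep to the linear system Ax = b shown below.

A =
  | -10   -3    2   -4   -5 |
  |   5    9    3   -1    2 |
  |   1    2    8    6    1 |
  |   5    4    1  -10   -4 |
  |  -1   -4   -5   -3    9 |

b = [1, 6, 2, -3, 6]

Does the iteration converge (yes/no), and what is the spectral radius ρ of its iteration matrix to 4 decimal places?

yes, ρ = 0.8254

A = D + L + U where D = diag(-10, 9, 8, -10, 9).
T_GS = -(D+L)⁻¹U: row 0 first, T[0,2] = -(2)/(-10) = +0.2000; later rows by forward substitution.
  T[0,:] = [+0.0000  -0.3000  +0.2000  -0.4000  -0.5000]
  T[1,:] = [+0.0000  +0.1667  -0.4444  +0.3333  +0.0556]
  T[2,:] = [+0.0000  -0.0042  +0.0861  -0.7833  -0.0764]
  T[3,:] = [+0.0000  -0.0838  -0.0692  -0.1450  -0.6354]
  T[4,:] = [+0.0000  +0.0105  -0.1505  -0.3798  -0.2851]
eigenvalue magnitudes: 0.8254, 0.4322, 0.4322, 0.0216, 0.0000.
ρ = 0.8254; 0.8254 < 1 ⇒ converges.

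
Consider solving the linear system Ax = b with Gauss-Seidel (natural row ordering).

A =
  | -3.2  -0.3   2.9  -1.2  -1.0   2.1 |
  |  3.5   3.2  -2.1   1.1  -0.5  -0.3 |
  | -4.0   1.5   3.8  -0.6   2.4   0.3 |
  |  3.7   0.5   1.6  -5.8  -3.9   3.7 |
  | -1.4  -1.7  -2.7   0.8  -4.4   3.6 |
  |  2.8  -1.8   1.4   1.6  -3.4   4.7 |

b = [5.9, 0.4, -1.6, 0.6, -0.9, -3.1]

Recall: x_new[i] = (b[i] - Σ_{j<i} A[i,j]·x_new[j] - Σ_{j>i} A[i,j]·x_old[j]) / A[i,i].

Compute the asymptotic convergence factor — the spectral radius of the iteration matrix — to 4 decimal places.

Let D = diag(-3.2, 3.2, 3.8, -5.8, -4.4, 4.7); L, U the strict triangles.
Gauss-Seidel: T = -(D+L)⁻¹U, row 0 first, T[0,4] = -(-1)/(-3.2) = -0.3125; later rows by forward substitution.
  T[0,:] = [+0.0000  -0.0937  +0.9062  -0.3750  -0.3125  +0.6562]
  T[1,:] = [+0.0000  +0.1025  -0.3350  +0.0664  +0.4980  -0.6240]
  T[2,:] = [+0.0000  -0.1392  +1.0862  -0.2631  -1.1571  +0.8582]
  T[3,:] = [+0.0000  -0.0894  +0.8489  -0.3061  -1.1480  +1.2395]
  T[4,:] = [+0.0000  +0.0594  -0.6711  +0.1994  +0.4083  +0.5492]
  T[5,:] = [+0.0000  +0.2099  -1.7662  +0.5757  +1.4078  -0.9102]
|λ(T)| sorted: 1.3816, 0.9668, 0.2275, 0.2275, 0.0461, 0.0000.
ρ = 1.3816; 1.3816 > 1, so it fails to converge.

1.3816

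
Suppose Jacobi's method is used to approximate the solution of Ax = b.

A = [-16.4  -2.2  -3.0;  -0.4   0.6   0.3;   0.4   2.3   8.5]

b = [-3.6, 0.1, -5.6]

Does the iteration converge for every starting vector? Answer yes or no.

yes

Diagonal D = diag(-16.4, 0.6, 8.5); L, U strict lower/upper.
Jacobi: T = -D⁻¹(L+U), T[2,1] = -(2.3)/(8.5) = -0.2706; T[2,2] = 0.
  T[0,:] = [+0.0000 -0.1341 -0.1829]
  T[1,:] = [+0.6667 +0.0000 -0.5000]
  T[2,:] = [-0.0471 -0.2706 +0.0000]
moduli |λ_i(T)| = 0.3681, 0.2847, 0.2847.
ρ = 0.3681; 0.3681 < 1, so it converges for any x₀.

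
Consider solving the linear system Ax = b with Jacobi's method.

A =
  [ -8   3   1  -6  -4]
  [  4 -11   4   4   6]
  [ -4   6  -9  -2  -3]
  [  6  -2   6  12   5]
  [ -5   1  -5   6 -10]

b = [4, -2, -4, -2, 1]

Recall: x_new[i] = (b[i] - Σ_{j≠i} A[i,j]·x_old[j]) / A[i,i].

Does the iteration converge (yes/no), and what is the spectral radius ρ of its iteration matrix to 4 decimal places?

Write A = D+L+U with D = diag(-8, -11, -9, 12, -10).
Jacobi: T = -D⁻¹(L+U), T[1,3] = -(4)/(-11) = +0.3636; T[1,1] = 0.
  T[0,:] = [+0.0000, +0.3750, +0.1250, -0.7500, -0.5000]
  T[1,:] = [+0.3636, +0.0000, +0.3636, +0.3636, +0.5455]
  T[2,:] = [-0.4444, +0.6667, +0.0000, -0.2222, -0.3333]
  T[3,:] = [-0.5000, +0.1667, -0.5000, +0.0000, -0.4167]
  T[4,:] = [-0.5000, +0.1000, -0.5000, +0.6000, +0.0000]
|roots of det(T-λI)|: 1.3041, 0.7046, 0.7046, 0.1018, 0.0077.
ρ(T) = max|λ| = 1.3041; 1.3041 > 1: divergent.

no, ρ = 1.3041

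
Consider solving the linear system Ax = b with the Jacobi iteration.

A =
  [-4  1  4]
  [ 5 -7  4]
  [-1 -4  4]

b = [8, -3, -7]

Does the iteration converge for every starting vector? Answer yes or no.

Write A = D+L+U with D = diag(-4, -7, 4).
T_J = -D⁻¹(L+U): T[1,0] = -(5)/(-7) = +0.7143; T[1,1] = 0.
  T[0,:] = [+0.0000  +0.2500  +1.0000]
  T[1,:] = [+0.7143  +0.0000  +0.5714]
  T[2,:] = [+0.2500  +1.0000  +0.0000]
|eigenvalues of T|: 1.2626, 0.7707, 0.7707.
ρ(T) = max|λ| = 1.2626; 1.2626 > 1 ⇒ diverges.

no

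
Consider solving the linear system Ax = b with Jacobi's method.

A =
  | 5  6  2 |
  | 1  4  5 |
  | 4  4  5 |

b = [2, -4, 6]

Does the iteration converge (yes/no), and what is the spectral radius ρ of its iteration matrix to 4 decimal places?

Write A = D+L+U with D = diag(5, 4, 5).
Jacobi: T = -D⁻¹(L+U), T[1,0] = -(1)/(4) = -0.2500; T[1,1] = 0.
  T[0,:] = [+0.0000, -1.2000, -0.4000]
  T[1,:] = [-0.2500, +0.0000, -1.2500]
  T[2,:] = [-0.8000, -0.8000, +0.0000]
|roots of det(T-λI)|: 1.5619, 0.9053, 0.9053.
ρ(T) = max|λ| = 1.5619; 1.5619 > 1, so it fails to converge.

no, ρ = 1.5619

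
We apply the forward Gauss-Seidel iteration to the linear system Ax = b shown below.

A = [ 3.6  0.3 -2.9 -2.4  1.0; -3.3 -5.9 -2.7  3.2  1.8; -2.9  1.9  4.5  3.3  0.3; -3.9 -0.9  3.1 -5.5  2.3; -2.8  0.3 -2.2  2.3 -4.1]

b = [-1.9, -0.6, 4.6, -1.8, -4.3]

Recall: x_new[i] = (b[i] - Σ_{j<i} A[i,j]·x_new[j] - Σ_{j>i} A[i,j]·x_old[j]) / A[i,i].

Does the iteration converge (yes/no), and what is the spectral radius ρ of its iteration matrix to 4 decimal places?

no, ρ = 1.5388

Write A = D+L+U with D = diag(3.6, -5.9, 4.5, -5.5, -4.1).
T_GS = -(D+L)⁻¹U: row 0 first, T[0,3] = -(-2.4)/(3.6) = +0.6667; later rows by forward substitution.
  T[0,:] = [+0.0000 -0.0833 +0.8056 +0.6667 -0.2778]
  T[1,:] = [+0.0000 +0.0466 -0.9082 +0.1695 +0.4605]
  T[2,:] = [+0.0000 -0.0734 +0.9026 -0.3753 -0.4401]
  T[3,:] = [+0.0000 +0.0101 +0.0861 -0.7120 +0.2918]
  T[4,:] = [+0.0000 +0.1054 -1.0526 -0.6409 +0.6232]
moduli |λ_i(T)| = 1.5388, 0.4223, 0.4223, 0.0291, 0.0000.
spectral radius ρ = 1.5388; 1.5388 > 1: divergent.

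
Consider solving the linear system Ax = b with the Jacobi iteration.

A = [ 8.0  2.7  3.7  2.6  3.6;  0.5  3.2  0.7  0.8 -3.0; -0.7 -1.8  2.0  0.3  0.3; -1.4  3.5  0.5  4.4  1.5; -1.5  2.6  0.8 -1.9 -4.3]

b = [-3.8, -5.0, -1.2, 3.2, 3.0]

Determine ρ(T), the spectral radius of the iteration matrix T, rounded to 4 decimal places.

Diagonal D = diag(8, 3.2, 2, 4.4, -4.3); L, U strict lower/upper.
Jacobi T = -D⁻¹(L+U): T[2,1] = -(-1.8)/(2) = +0.9000; T[2,2] = 0.
  T[0,:] = [+0.0000 -0.3375 -0.4625 -0.3250 -0.4500]
  T[1,:] = [-0.1562 +0.0000 -0.2188 -0.2500 +0.9375]
  T[2,:] = [+0.3500 +0.9000 +0.0000 -0.1500 -0.1500]
  T[3,:] = [+0.3182 -0.7955 -0.1136 +0.0000 -0.3409]
  T[4,:] = [-0.3488 +0.6047 +0.1860 -0.4419 +0.0000]
moduli |λ_i(T)| = 1.2736, 0.5906, 0.5906, 0.5736, 0.5736.
spectral radius ρ = 1.2736; 1.2736 > 1, so it fails to converge.

1.2736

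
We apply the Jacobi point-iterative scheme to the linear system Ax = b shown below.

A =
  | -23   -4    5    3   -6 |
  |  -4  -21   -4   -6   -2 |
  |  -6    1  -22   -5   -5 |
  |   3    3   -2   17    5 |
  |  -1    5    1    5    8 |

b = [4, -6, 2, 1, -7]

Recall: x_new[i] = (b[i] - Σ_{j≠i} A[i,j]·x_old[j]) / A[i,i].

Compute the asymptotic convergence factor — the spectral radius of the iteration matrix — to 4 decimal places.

0.7103

Write A = D+L+U with D = diag(-23, -21, -22, 17, 8).
Jacobi T = -D⁻¹(L+U): T[3,0] = -(3)/(17) = -0.1765; T[3,3] = 0.
  T[0,:] = [+0.0000, -0.1739, +0.2174, +0.1304, -0.2609]
  T[1,:] = [-0.1905, +0.0000, -0.1905, -0.2857, -0.0952]
  T[2,:] = [-0.2727, +0.0455, +0.0000, -0.2273, -0.2273]
  T[3,:] = [-0.1765, -0.1765, +0.1176, +0.0000, -0.2941]
  T[4,:] = [+0.1250, -0.6250, -0.1250, -0.6250, +0.0000]
|eigenvalues of T|: 0.7103, 0.4603, 0.4603, 0.0803, 0.0803.
ρ(T) = max|λ| = 0.7103; 0.7103 < 1 ⇒ converges.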